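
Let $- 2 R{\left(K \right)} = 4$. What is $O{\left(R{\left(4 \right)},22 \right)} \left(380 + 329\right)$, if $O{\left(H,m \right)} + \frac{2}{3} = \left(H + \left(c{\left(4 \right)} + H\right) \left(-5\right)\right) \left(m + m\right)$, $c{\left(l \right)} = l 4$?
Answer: $- \frac{6739754}{3} \approx -2.2466 \cdot 10^{6}$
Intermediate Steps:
$c{\left(l \right)} = 4 l$
$R{\left(K \right)} = -2$ ($R{\left(K \right)} = \left(- \frac{1}{2}\right) 4 = -2$)
$O{\left(H,m \right)} = - \frac{2}{3} + 2 m \left(-80 - 4 H\right)$ ($O{\left(H,m \right)} = - \frac{2}{3} + \left(H + \left(4 \cdot 4 + H\right) \left(-5\right)\right) \left(m + m\right) = - \frac{2}{3} + \left(H + \left(16 + H\right) \left(-5\right)\right) 2 m = - \frac{2}{3} + \left(H - \left(80 + 5 H\right)\right) 2 m = - \frac{2}{3} + \left(-80 - 4 H\right) 2 m = - \frac{2}{3} + 2 m \left(-80 - 4 H\right)$)
$O{\left(R{\left(4 \right)},22 \right)} \left(380 + 329\right) = \left(- \frac{2}{3} - 3520 - \left(-16\right) 22\right) \left(380 + 329\right) = \left(- \frac{2}{3} - 3520 + 352\right) 709 = \left(- \frac{9506}{3}\right) 709 = - \frac{6739754}{3}$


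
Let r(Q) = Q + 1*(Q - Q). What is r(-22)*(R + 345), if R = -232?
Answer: -2486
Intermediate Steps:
r(Q) = Q (r(Q) = Q + 1*0 = Q + 0 = Q)
r(-22)*(R + 345) = -22*(-232 + 345) = -22*113 = -2486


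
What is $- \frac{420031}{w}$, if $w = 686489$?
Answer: $- \frac{420031}{686489} \approx -0.61185$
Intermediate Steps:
$- \frac{420031}{w} = - \frac{420031}{686489}$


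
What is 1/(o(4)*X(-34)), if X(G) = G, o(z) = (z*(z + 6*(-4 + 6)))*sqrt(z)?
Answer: -1/4352 ≈ -0.00022978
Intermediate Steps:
o(z) = z**(3/2)*(12 + z) (o(z) = (z*(z + 6*2))*sqrt(z) = (z*(z + 12))*sqrt(z) = (z*(12 + z))*sqrt(z) = z**(3/2)*(12 + z))
1/(o(4)*X(-34)) = 1/((4**(3/2)*(12 + 4))*(-34)) = -1/34/(8*16) = -1/34/128 = (1/128)*(-1/34) = -1/4352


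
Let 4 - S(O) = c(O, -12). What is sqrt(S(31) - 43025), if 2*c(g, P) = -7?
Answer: I*sqrt(172070)/2 ≈ 207.41*I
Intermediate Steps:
c(g, P) = -7/2 (c(g, P) = (1/2)*(-7) = -7/2)
S(O) = 15/2 (S(O) = 4 - 1*(-7/2) = 4 + 7/2 = 15/2)
sqrt(S(31) - 43025) = sqrt(15/2 - 43025) = sqrt(-86035/2) = I*sqrt(172070)/2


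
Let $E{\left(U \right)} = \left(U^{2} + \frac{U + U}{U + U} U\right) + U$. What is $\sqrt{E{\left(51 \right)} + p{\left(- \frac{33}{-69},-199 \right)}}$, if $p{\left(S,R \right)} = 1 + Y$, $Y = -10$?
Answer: $\sqrt{2694} \approx 51.904$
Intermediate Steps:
$E{\left(U \right)} = U^{2} + 2 U$ ($E{\left(U \right)} = \left(U^{2} + \frac{2 U}{2 U} U\right) + U = \left(U^{2} + 2 U \frac{1}{2 U} U\right) + U = \left(U^{2} + 1 U\right) + U = \left(U^{2} + U\right) + U = \left(U + U^{2}\right) + U = U^{2} + 2 U$)
$p{\left(S,R \right)} = -9$ ($p{\left(S,R \right)} = 1 - 10 = -9$)
$\sqrt{E{\left(51 \right)} + p{\left(- \frac{33}{-69},-199 \right)}} = \sqrt{51 \left(2 + 51\right) - 9} = \sqrt{51 \cdot 53 - 9} = \sqrt{2703 - 9} = \sqrt{2694}$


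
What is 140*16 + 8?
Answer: 2248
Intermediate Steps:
140*16 + 8 = 2240 + 8 = 2248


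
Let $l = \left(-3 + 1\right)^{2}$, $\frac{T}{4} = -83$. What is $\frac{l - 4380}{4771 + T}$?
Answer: $- \frac{4376}{4439} \approx -0.98581$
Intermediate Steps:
$T = -332$ ($T = 4 \left(-83\right) = -332$)
$l = 4$ ($l = \left(-2\right)^{2} = 4$)
$\frac{l - 4380}{4771 + T} = \frac{4 - 4380}{4771 - 332} = - \frac{4376}{4439}$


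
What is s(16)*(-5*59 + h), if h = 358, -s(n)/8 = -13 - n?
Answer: 14616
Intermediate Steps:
s(n) = 104 + 8*n (s(n) = -8*(-13 - n) = 104 + 8*n)
s(16)*(-5*59 + h) = (104 + 8*16)*(-5*59 + 358) = (104 + 128)*(-295 + 358) = 232*63 = 14616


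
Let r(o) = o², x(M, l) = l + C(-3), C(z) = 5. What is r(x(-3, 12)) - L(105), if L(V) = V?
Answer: 184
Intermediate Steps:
x(M, l) = 5 + l (x(M, l) = l + 5 = 5 + l)
r(x(-3, 12)) - L(105) = (5 + 12)² - 1*105 = 17² - 105 = 289 - 105 = 184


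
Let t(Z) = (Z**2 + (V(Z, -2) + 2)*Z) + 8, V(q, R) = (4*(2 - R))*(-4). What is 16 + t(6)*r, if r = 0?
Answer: 16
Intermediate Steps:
V(q, R) = -32 + 16*R (V(q, R) = (8 - 4*R)*(-4) = -32 + 16*R)
t(Z) = 8 + Z**2 - 62*Z (t(Z) = (Z**2 + ((-32 + 16*(-2)) + 2)*Z) + 8 = (Z**2 + ((-32 - 32) + 2)*Z) + 8 = (Z**2 + (-64 + 2)*Z) + 8 = (Z**2 - 62*Z) + 8 = 8 + Z**2 - 62*Z)
16 + t(6)*r = 16 + (8 + 6**2 - 62*6)*0 = 16 + (8 + 36 - 372)*0 = 16 - 328*0 = 16 + 0 = 16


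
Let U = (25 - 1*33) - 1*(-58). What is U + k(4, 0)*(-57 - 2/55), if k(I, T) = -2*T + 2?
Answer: -3524/55 ≈ -64.073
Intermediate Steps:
k(I, T) = 2 - 2*T
U = 50 (U = (25 - 33) + 58 = -8 + 58 = 50)
U + k(4, 0)*(-57 - 2/55) = 50 + (2 - 2*0)*(-57 - 2/55) = 50 + (2 + 0)*(-57 - 2*1/55) = 50 + 2*(-57 - 2/55) = 50 + 2*(-3137/55) = 50 - 6274/55 = -3524/55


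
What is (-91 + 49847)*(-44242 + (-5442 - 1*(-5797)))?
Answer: -2183641572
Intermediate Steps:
(-91 + 49847)*(-44242 + (-5442 - 1*(-5797))) = 49756*(-44242 + (-5442 + 5797)) = 49756*(-44242 + 355) = 49756*(-43887) = -2183641572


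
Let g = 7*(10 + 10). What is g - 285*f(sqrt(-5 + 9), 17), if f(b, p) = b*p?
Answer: -9550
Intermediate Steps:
g = 140 (g = 7*20 = 140)
g - 285*f(sqrt(-5 + 9), 17) = 140 - 285*sqrt(-5 + 9)*17 = 140 - 285*sqrt(4)*17 = 140 - 570*17 = 140 - 285*34 = 140 - 9690 = -9550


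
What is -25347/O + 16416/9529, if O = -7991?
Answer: 372711819/76146239 ≈ 4.8947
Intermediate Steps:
-25347/O + 16416/9529 = -25347/(-7991) + 16416/9529 = -25347*(-1/7991) + 16416*(1/9529) = 25347/7991 + 16416/9529 = 372711819/76146239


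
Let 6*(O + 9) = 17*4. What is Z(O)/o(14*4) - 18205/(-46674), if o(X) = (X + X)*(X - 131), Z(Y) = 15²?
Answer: 949469/2613744 ≈ 0.36326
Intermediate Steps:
O = 7/3 (O = -9 + (17*4)/6 = -9 + (⅙)*68 = -9 + 34/3 = 7/3 ≈ 2.3333)
Z(Y) = 225
o(X) = 2*X*(-131 + X) (o(X) = (2*X)*(-131 + X) = 2*X*(-131 + X))
Z(O)/o(14*4) - 18205/(-46674) = 225/((2*(14*4)*(-131 + 14*4))) - 18205/(-46674) = 225/((2*56*(-131 + 56))) - 18205*(-1/46674) = 225/((2*56*(-75))) + 18205/46674 = 225/(-8400) + 18205/46674 = 225*(-1/8400) + 18205/46674 = -3/112 + 18205/46674 = 949469/2613744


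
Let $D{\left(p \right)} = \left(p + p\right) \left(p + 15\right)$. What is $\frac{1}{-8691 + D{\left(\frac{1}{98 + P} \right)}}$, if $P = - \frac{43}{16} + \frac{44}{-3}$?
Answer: $- \frac{14984641}{130225936083} \approx -0.00011507$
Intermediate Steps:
$P = - \frac{833}{48}$ ($P = \left(-43\right) \frac{1}{16} + 44 \left(- \frac{1}{3}\right) = - \frac{43}{16} - \frac{44}{3} = - \frac{833}{48} \approx -17.354$)
$D{\left(p \right)} = 2 p \left(15 + p\right)$
$\frac{1}{-8691 + D{\left(\frac{1}{98 + P} \right)}} = \frac{1}{-8691 + \frac{2 \left(15 + \frac{1}{98 - \frac{833}{48}}\right)}{98 - \frac{833}{48}}} = \frac{1}{-8691 + \frac{2 \left(15 + \frac{1}{\frac{3871}{48}}\right)}{\frac{3871}{48}}} = \frac{1}{-8691 + 2 \cdot \frac{48}{3871} \left(15 + \frac{48}{3871}\right)} = \frac{1}{-8691 + 2 \cdot \frac{48}{3871} \cdot \frac{58113}{3871}} = \frac{1}{-8691 + \frac{5578848}{14984641}} = \frac{1}{- \frac{130225936083}{14984641}} = - \frac{14984641}{130225936083}$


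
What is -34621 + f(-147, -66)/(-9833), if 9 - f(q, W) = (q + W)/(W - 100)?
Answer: -56511097919/1632278 ≈ -34621.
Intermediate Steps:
f(q, W) = 9 - (W + q)/(-100 + W) (f(q, W) = 9 - (q + W)/(W - 100) = 9 - (W + q)/(-100 + W))
-34621 + f(-147, -66)/(-9833) = -34621 + ((-900 - 1*(-147) + 8*(-66))/(-100 - 66))/(-9833) = -34621 + ((-900 + 147 - 528)/(-166))*(-1/9833) = -34621 - 1/166*(-1281)*(-1/9833) = -34621 + (1281/166)*(-1/9833) = -34621 - 1281/1632278 = -56511097919/1632278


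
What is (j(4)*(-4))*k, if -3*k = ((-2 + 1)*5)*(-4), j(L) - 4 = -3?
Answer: 80/3 ≈ 26.667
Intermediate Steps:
j(L) = 1 (j(L) = 4 - 3 = 1)
k = -20/3 (k = -(-2 + 1)*5*(-4)/3 = -(-1*5)*(-4)/3 = -(-5)*(-4)/3 = -⅓*20 = -20/3 ≈ -6.6667)
(j(4)*(-4))*k = (1*(-4))*(-20/3) = -4*(-20/3) = 80/3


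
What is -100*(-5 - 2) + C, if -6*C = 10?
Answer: 2095/3 ≈ 698.33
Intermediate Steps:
C = -5/3 (C = -⅙*10 = -5/3 ≈ -1.6667)
-100*(-5 - 2) + C = -100*(-5 - 2) - 5/3 = -100*(-7) - 5/3 = -20*(-35) - 5/3 = 700 - 5/3 = 2095/3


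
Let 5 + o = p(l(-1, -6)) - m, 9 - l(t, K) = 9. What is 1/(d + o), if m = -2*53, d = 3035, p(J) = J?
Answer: 1/3136 ≈ 0.00031888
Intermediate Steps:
l(t, K) = 0 (l(t, K) = 9 - 1*9 = 9 - 9 = 0)
m = -106
o = 101 (o = -5 + (0 - 1*(-106)) = -5 + (0 + 106) = -5 + 106 = 101)
1/(d + o) = 1/(3035 + 101) = 1/3136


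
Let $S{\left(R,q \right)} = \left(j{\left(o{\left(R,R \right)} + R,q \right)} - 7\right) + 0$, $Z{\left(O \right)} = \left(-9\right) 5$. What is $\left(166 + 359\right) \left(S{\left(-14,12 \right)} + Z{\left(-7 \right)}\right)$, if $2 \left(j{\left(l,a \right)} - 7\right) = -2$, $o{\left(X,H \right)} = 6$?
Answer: $-24150$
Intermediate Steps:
$j{\left(l,a \right)} = 6$ ($j{\left(l,a \right)} = 7 + \frac{1}{2} \left(-2\right) = 7 - 1 = 6$)
$Z{\left(O \right)} = -45$
$S{\left(R,q \right)} = -1$ ($S{\left(R,q \right)} = \left(6 - 7\right) + 0 = -1 + 0 = -1$)
$\left(166 + 359\right) \left(S{\left(-14,12 \right)} + Z{\left(-7 \right)}\right) = \left(166 + 359\right) \left(-1 - 45\right) = 525 \left(-46\right) = -24150$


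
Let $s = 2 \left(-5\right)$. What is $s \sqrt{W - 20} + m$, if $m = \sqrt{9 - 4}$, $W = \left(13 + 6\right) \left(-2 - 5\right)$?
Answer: $\sqrt{5} - 30 i \sqrt{17} \approx 2.2361 - 123.69 i$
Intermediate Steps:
$W = -133$ ($W = 19 \left(-7\right) = -133$)
$m = \sqrt{5} \approx 2.2361$
$s = -10$
$s \sqrt{W - 20} + m = - 10 \sqrt{-133 - 20} + \sqrt{5} = - 10 \sqrt{-153} + \sqrt{5} = - 10 \cdot 3 i \sqrt{17} + \sqrt{5} = - 30 i \sqrt{17} + \sqrt{5} = \sqrt{5} - 30 i \sqrt{17}$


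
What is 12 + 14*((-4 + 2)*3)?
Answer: -72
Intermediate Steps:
12 + 14*((-4 + 2)*3) = 12 + 14*(-2*3) = 12 + 14*(-6) = 12 - 84 = -72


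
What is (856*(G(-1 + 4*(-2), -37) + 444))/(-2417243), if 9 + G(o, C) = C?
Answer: -340688/2417243 ≈ -0.14094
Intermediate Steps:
G(o, C) = -9 + C
(856*(G(-1 + 4*(-2), -37) + 444))/(-2417243) = (856*((-9 - 37) + 444))/(-2417243) = (856*(-46 + 444))*(-1/2417243) = (856*398)*(-1/2417243) = 340688*(-1/2417243) = -340688/2417243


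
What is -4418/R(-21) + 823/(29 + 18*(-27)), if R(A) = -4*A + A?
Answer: -2070875/28791 ≈ -71.928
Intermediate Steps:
R(A) = -3*A
-4418/R(-21) + 823/(29 + 18*(-27)) = -4418/((-3*(-21))) + 823/(29 + 18*(-27)) = -4418/63 + 823/(29 - 486) = -4418*1/63 + 823/(-457) = -4418/63 + 823*(-1/457) = -4418/63 - 823/457 = -2070875/28791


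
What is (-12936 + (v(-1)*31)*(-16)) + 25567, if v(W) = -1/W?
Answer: 12135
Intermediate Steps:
(-12936 + (v(-1)*31)*(-16)) + 25567 = (-12936 + (-1/(-1)*31)*(-16)) + 25567 = (-12936 + (-1*(-1)*31)*(-16)) + 25567 = (-12936 + (1*31)*(-16)) + 25567 = (-12936 + 31*(-16)) + 25567 = (-12936 - 496) + 25567 = -13432 + 25567 = 12135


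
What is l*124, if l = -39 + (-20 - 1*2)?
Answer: -7564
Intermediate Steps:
l = -61 (l = -39 + (-20 - 2) = -39 - 22 = -61)
l*124 = -61*124 = -7564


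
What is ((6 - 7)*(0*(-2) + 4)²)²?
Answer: 256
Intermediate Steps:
((6 - 7)*(0*(-2) + 4)²)² = (-(0 + 4)²)² = (-1*4²)² = (-1*16)² = (-16)² = 256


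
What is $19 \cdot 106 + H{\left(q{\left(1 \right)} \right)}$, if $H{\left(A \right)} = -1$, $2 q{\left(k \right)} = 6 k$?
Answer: $2013$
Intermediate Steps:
$q{\left(k \right)} = 3 k$ ($q{\left(k \right)} = \frac{6 k}{2} = 3 k$)
$19 \cdot 106 + H{\left(q{\left(1 \right)} \right)} = 19 \cdot 106 - 1 = 2014 - 1 = 2013$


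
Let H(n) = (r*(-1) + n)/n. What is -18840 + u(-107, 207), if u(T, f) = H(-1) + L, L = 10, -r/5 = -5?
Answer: -18804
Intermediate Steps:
r = 25 (r = -5*(-5) = 25)
H(n) = (-25 + n)/n (H(n) = (25*(-1) + n)/n = (-25 + n)/n)
u(T, f) = 36 (u(T, f) = (-25 - 1)/(-1) + 10 = -1*(-26) + 10 = 26 + 10 = 36)
-18840 + u(-107, 207) = -18840 + 36 = -18804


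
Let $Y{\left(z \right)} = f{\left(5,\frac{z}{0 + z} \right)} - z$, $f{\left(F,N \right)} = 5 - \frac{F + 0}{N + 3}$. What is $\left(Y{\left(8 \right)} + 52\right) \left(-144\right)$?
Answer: $-6876$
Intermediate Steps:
$f{\left(F,N \right)} = 5 - \frac{F}{3 + N}$
$Y{\left(z \right)} = \frac{15}{4} - z$ ($Y{\left(z \right)} = \frac{15 - 5 + 5 \frac{z}{0 + z}}{3 + \frac{z}{0 + z}} - z = \frac{15 - 5 + 5 \frac{z}{z}}{3 + \frac{z}{z}} - z = \frac{15 - 5 + 5 \cdot 1}{3 + 1} - z = \frac{15 - 5 + 5}{4} - z = \frac{1}{4} \cdot 15 - z = \frac{15}{4} - z$)
$\left(Y{\left(8 \right)} + 52\right) \left(-144\right) = \left(\left(\frac{15}{4} - 8\right) + 52\right) \left(-144\right) = \left(- \frac{17}{4} + 52\right) \left(-144\right) = \frac{191}{4} \left(-144\right) = -6876$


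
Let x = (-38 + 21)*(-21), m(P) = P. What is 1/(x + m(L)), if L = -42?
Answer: 1/315 ≈ 0.0031746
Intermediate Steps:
x = 357 (x = -17*(-21) = 357)
1/(x + m(L)) = 1/(357 - 42) = 1/315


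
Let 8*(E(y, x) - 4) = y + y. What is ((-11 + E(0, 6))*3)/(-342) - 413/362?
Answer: -11137/10317 ≈ -1.0795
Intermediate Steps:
E(y, x) = 4 + y/4 (E(y, x) = 4 + (y + y)/8 = 4 + (2*y)/8 = 4 + y/4)
((-11 + E(0, 6))*3)/(-342) - 413/362 = ((-11 + (4 + (1/4)*0))*3)/(-342) - 413/362 = ((-11 + (4 + 0))*3)*(-1/342) - 413*1/362 = ((-11 + 4)*3)*(-1/342) - 413/362 = -7*3*(-1/342) - 413/362 = -21*(-1/342) - 413/362 = 7/114 - 413/362 = -11137/10317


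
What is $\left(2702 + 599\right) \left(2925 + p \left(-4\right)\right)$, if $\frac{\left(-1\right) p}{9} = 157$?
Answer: $28312677$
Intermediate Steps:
$p = -1413$ ($p = \left(-9\right) 157 = -1413$)
$\left(2702 + 599\right) \left(2925 + p \left(-4\right)\right) = \left(2702 + 599\right) \left(2925 - -5652\right) = 3301 \left(2925 + 5652\right) = 3301 \cdot 8577 = 28312677$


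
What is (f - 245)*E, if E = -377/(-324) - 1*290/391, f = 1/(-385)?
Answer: -840240287/8128890 ≈ -103.36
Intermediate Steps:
f = -1/385 ≈ -0.0025974
E = 53447/126684 (E = -377*(-1/324) - 290*1/391 = 377/324 - 290/391 = 53447/126684 ≈ 0.42189)
(f - 245)*E = (-1/385 - 245)*(53447/126684) = -94326/385*53447/126684 = -840240287/8128890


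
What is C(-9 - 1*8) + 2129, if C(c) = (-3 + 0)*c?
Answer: 2180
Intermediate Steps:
C(c) = -3*c
C(-9 - 1*8) + 2129 = -3*(-9 - 1*8) + 2129 = -3*(-9 - 8) + 2129 = -3*(-17) + 2129 = 51 + 2129 = 2180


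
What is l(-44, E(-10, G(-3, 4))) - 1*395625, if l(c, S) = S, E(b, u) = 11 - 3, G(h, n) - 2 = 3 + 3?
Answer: -395617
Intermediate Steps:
G(h, n) = 8 (G(h, n) = 2 + (3 + 3) = 2 + 6 = 8)
E(b, u) = 8
l(-44, E(-10, G(-3, 4))) - 1*395625 = 8 - 1*395625 = 8 - 395625 = -395617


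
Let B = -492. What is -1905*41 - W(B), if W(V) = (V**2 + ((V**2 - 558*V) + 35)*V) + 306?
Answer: 253863945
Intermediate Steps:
W(V) = 306 + V**2 + V*(35 + V**2 - 558*V) (W(V) = (V**2 + (35 + V**2 - 558*V)*V) + 306 = (V**2 + V*(35 + V**2 - 558*V)) + 306 = 306 + V**2 + V*(35 + V**2 - 558*V))
-1905*41 - W(B) = -1905*41 - (306 + (-492)**3 - 557*(-492)**2 + 35*(-492)) = -78105 - (306 - 119095488 - 557*242064 - 17220) = -78105 - (306 - 119095488 - 134829648 - 17220) = -78105 - 1*(-253942050) = -78105 + 253942050 = 253863945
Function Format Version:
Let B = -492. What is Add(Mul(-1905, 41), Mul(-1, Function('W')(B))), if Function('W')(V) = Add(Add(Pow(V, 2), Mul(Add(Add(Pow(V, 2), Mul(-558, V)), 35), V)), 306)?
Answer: 253863945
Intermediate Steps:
Function('W')(V) = Add(306, Pow(V, 2), Mul(V, Add(35, Pow(V, 2), Mul(-558, V)))) (Function('W')(V) = Add(Add(Pow(V, 2), Mul(Add(35, Pow(V, 2), Mul(-558, V)), V)), 306) = Add(Add(Pow(V, 2), Mul(V, Add(35, Pow(V, 2), Mul(-558, V)))), 306) = Add(306, Pow(V, 2), Mul(V, Add(35, Pow(V, 2), Mul(-558, V)))))
Add(Mul(-1905, 41), Mul(-1, Function('W')(B))) = Add(Mul(-1905, 41), Mul(-1, Add(306, Pow(-492, 3), Mul(-557, Pow(-492, 2)), Mul(35, -492)))) = Add(-78105, Mul(-1, Add(306, -119095488, Mul(-557, 242064), -17220))) = Add(-78105, Mul(-1, Add(306, -119095488, -134829648, -17220))) = Add(-78105, Mul(-1, -253942050)) = Add(-78105, 253942050) = 253863945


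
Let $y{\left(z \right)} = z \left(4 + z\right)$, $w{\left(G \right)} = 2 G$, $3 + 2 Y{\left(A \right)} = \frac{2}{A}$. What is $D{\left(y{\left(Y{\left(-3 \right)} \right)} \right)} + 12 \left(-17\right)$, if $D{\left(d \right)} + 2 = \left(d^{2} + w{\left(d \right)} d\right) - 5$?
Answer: $- \frac{70703}{432} \approx -163.66$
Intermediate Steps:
$Y{\left(A \right)} = - \frac{3}{2} + \frac{1}{A}$ ($Y{\left(A \right)} = - \frac{3}{2} + \frac{2 \frac{1}{A}}{2} = - \frac{3}{2} + \frac{1}{A}$)
$D{\left(d \right)} = -7 + 3 d^{2}$ ($D{\left(d \right)} = -2 - \left(5 - d^{2} - 2 d d\right) = -2 + \left(\left(d^{2} + 2 d^{2}\right) - 5\right) = -2 + \left(3 d^{2} - 5\right) = -2 + \left(-5 + 3 d^{2}\right) = -7 + 3 d^{2}$)
$D{\left(y{\left(Y{\left(-3 \right)} \right)} \right)} + 12 \left(-17\right) = \left(-7 + 3 \left(\left(- \frac{3}{2} + \frac{1}{-3}\right) \left(4 - \left(\frac{3}{2} - \frac{1}{-3}\right)\right)\right)^{2}\right) + 12 \left(-17\right) = \left(-7 + 3 \left(\left(- \frac{3}{2} - \frac{1}{3}\right) \left(4 - \frac{11}{6}\right)\right)^{2}\right) - 204 = \left(-7 + 3 \left(- \frac{11 \left(4 - \frac{11}{6}\right)}{6}\right)^{2}\right) - 204 = \left(-7 + 3 \left(\left(- \frac{11}{6}\right) \frac{13}{6}\right)^{2}\right) - 204 = \left(-7 + 3 \left(- \frac{143}{36}\right)^{2}\right) - 204 = \left(-7 + 3 \cdot \frac{20449}{1296}\right) - 204 = \left(-7 + \frac{20449}{432}\right) - 204 = \frac{17425}{432} - 204 = - \frac{70703}{432}$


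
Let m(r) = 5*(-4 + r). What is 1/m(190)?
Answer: 1/930 ≈ 0.0010753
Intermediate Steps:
m(r) = -20 + 5*r
1/m(190) = 1/(-20 + 5*190) = 1/(-20 + 950) = 1/930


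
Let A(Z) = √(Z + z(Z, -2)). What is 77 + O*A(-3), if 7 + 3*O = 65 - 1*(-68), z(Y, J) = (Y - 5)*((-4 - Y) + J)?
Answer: 77 + 42*√21 ≈ 269.47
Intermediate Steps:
z(Y, J) = (-5 + Y)*(-4 + J - Y)
O = 42 (O = -7/3 + (65 - 1*(-68))/3 = -7/3 + (65 + 68)/3 = -7/3 + (⅓)*133 = -7/3 + 133/3 = 42)
A(Z) = √(30 - Z²) (A(Z) = √(Z + (20 + Z - Z² - 5*(-2) - 2*Z)) = √(Z + (20 + Z - Z² + 10 - 2*Z)) = √(Z + (30 - Z - Z²)) = √(30 - Z²))
77 + O*A(-3) = 77 + 42*√(30 - 1*(-3)²) = 77 + 42*√(30 - 1*9) = 77 + 42*√(30 - 9) = 77 + 42*√21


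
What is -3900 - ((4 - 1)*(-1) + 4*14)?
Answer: -3953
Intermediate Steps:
-3900 - ((4 - 1)*(-1) + 4*14) = -3900 - (3*(-1) + 56) = -3900 - (-3 + 56) = -3900 - 1*53 = -3900 - 53 = -3953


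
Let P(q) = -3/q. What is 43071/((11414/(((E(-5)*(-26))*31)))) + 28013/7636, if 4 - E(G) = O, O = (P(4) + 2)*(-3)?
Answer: -19750890568/838051 ≈ -23568.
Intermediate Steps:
O = -15/4 (O = (-3/4 + 2)*(-3) = (-3*¼ + 2)*(-3) = (-¾ + 2)*(-3) = (5/4)*(-3) = -15/4 ≈ -3.7500)
E(G) = 31/4 (E(G) = 4 - 1*(-15/4) = 4 + 15/4 = 31/4)
43071/((11414/(((E(-5)*(-26))*31)))) + 28013/7636 = 43071/((11414/((((31/4)*(-26))*31)))) + 28013/7636 = 43071/((11414/((-403/2*31)))) + 28013*(1/7636) = 43071/((11414/(-12493/2))) + 28013/7636 = 43071/((11414*(-2/12493))) + 28013/7636 = 43071/(-1756/961) + 28013/7636 = 43071*(-961/1756) + 28013/7636 = -41391231/1756 + 28013/7636 = -19750890568/838051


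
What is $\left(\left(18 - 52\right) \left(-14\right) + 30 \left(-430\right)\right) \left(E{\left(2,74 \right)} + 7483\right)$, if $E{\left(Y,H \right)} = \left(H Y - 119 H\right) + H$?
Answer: $13678824$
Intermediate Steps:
$E{\left(Y,H \right)} = - 118 H + H Y$ ($E{\left(Y,H \right)} = \left(- 119 H + H Y\right) + H = - 118 H + H Y$)
$\left(\left(18 - 52\right) \left(-14\right) + 30 \left(-430\right)\right) \left(E{\left(2,74 \right)} + 7483\right) = \left(\left(18 - 52\right) \left(-14\right) + 30 \left(-430\right)\right) \left(74 \left(-118 + 2\right) + 7483\right) = \left(\left(-34\right) \left(-14\right) - 12900\right) \left(74 \left(-116\right) + 7483\right) = \left(476 - 12900\right) \left(-8584 + 7483\right) = \left(-12424\right) \left(-1101\right) = 13678824$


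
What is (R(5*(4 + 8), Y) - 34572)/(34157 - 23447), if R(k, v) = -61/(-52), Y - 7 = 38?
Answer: -1797683/556920 ≈ -3.2279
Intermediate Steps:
Y = 45 (Y = 7 + 38 = 45)
R(k, v) = 61/52 (R(k, v) = -61*(-1/52) = 61/52)
(R(5*(4 + 8), Y) - 34572)/(34157 - 23447) = (61/52 - 34572)/(34157 - 23447) = -1797683/52/10710 = -1797683/52*1/10710 = -1797683/556920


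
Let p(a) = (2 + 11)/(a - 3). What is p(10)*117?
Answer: 1521/7 ≈ 217.29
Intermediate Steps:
p(a) = 13/(-3 + a)
p(10)*117 = (13/(-3 + 10))*117 = (13/7)*117 = 1521/7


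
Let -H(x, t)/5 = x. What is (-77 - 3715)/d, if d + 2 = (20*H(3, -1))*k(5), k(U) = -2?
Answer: -1896/299 ≈ -6.3411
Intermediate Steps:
H(x, t) = -5*x
d = 598 (d = -2 + (20*(-5*3))*(-2) = -2 + (20*(-15))*(-2) = -2 - 300*(-2) = -2 + 600 = 598)
(-77 - 3715)/d = (-77 - 3715)/598 = -3792*1/598 = -1896/299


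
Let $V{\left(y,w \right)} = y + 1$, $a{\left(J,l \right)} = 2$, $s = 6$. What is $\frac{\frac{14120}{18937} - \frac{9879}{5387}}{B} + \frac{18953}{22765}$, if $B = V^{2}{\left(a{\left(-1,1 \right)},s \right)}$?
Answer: $\frac{512894455592}{720726218235} \approx 0.71164$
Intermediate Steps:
$V{\left(y,w \right)} = 1 + y$
$B = 9$ ($B = \left(1 + 2\right)^{2} = 3^{2} = 9$)
$\frac{\frac{14120}{18937} - \frac{9879}{5387}}{B} + \frac{18953}{22765} = \frac{\frac{14120}{18937} - \frac{9879}{5387}}{9} + \frac{18953}{22765} = \left(14120 \cdot \frac{1}{18937} - \frac{9879}{5387}\right) \frac{1}{9} + 18953 \cdot \frac{1}{22765} = \left(\frac{14120}{18937} - \frac{9879}{5387}\right) \frac{1}{9} + \frac{18953}{22765} = \left(- \frac{111014183}{102013619}\right) \frac{1}{9} + \frac{18953}{22765} = - \frac{111014183}{918122571} + \frac{18953}{22765} = \frac{512894455592}{720726218235}$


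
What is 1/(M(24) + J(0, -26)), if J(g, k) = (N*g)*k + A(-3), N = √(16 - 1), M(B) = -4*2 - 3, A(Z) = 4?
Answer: -⅐ ≈ -0.14286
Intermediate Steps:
M(B) = -11 (M(B) = -8 - 3 = -11)
N = √15 ≈ 3.8730
J(g, k) = 4 + g*k*√15 (J(g, k) = (√15*g)*k + 4 = (g*√15)*k + 4 = g*k*√15 + 4 = 4 + g*k*√15)
1/(M(24) + J(0, -26)) = 1/(-11 + (4 + 0*(-26)*√15)) = 1/(-11 + (4 + 0)) = 1/(-11 + 4) = 1/(-7) = -⅐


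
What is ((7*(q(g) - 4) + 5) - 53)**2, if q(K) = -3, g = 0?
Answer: 9409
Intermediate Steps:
((7*(q(g) - 4) + 5) - 53)**2 = ((7*(-3 - 4) + 5) - 53)**2 = ((7*(-7) + 5) - 53)**2 = ((-49 + 5) - 53)**2 = (-44 - 53)**2 = (-97)**2 = 9409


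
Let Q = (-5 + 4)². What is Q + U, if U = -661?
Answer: -660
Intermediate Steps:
Q = 1 (Q = (-1)² = 1)
Q + U = 1 - 661 = -660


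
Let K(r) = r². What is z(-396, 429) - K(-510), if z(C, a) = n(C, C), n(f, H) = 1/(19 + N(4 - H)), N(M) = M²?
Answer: -41620941899/160019 ≈ -2.6010e+5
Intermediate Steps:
n(f, H) = 1/(19 + (4 - H)²)
z(C, a) = 1/(19 + (-4 + C)²)
z(-396, 429) - K(-510) = 1/(19 + (-4 - 396)²) - 1*(-510)² = 1/(19 + (-400)²) - 1*260100 = 1/(19 + 160000) - 260100 = 1/160019 - 260100 = -41620941899/160019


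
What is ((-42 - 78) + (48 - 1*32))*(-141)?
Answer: 14664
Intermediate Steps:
((-42 - 78) + (48 - 1*32))*(-141) = (-120 + (48 - 32))*(-141) = (-120 + 16)*(-141) = -104*(-141) = 14664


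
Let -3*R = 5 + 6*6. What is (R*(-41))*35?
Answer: 58835/3 ≈ 19612.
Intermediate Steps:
R = -41/3 (R = -(5 + 6*6)/3 = -(5 + 36)/3 = -1/3*41 = -41/3 ≈ -13.667)
(R*(-41))*35 = -41/3*(-41)*35 = (1681/3)*35 = 58835/3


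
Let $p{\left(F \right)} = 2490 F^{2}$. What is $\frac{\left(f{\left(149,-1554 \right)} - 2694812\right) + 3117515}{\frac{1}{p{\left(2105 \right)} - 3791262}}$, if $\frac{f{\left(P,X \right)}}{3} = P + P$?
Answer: $4672046586133836$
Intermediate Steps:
$f{\left(P,X \right)} = 6 P$ ($f{\left(P,X \right)} = 3 \left(P + P\right) = 3 \cdot 2 P = 6 P$)
$\frac{\left(f{\left(149,-1554 \right)} - 2694812\right) + 3117515}{\frac{1}{p{\left(2105 \right)} - 3791262}} = \frac{\left(6 \cdot 149 - 2694812\right) + 3117515}{\frac{1}{2490 \cdot 2105^{2} - 3791262}} = \frac{\left(894 - 2694812\right) + 3117515}{\frac{1}{2490 \cdot 4431025 - 3791262}} = \frac{-2693918 + 3117515}{\frac{1}{11033252250 - 3791262}} = \frac{423597}{\frac{1}{11029460988}} = 423597 \frac{1}{\frac{1}{11029460988}} = 423597 \cdot 11029460988 = 4672046586133836$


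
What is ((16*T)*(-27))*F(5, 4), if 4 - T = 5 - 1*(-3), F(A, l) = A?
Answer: 8640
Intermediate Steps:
T = -4 (T = 4 - (5 - 1*(-3)) = 4 - (5 + 3) = 4 - 1*8 = 4 - 8 = -4)
((16*T)*(-27))*F(5, 4) = ((16*(-4))*(-27))*5 = -64*(-27)*5 = 1728*5 = 8640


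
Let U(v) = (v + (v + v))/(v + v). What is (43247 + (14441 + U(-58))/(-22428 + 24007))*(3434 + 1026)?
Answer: 304624491530/1579 ≈ 1.9292e+8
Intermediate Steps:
U(v) = 3/2 (U(v) = (v + 2*v)/((2*v)) = (3*v)*(1/(2*v)) = 3/2)
(43247 + (14441 + U(-58))/(-22428 + 24007))*(3434 + 1026) = (43247 + (14441 + 3/2)/(-22428 + 24007))*(3434 + 1026) = (43247 + (28885/2)/1579)*4460 = (43247 + (28885/2)*(1/1579))*4460 = (43247 + 28885/3158)*4460 = (136602911/3158)*4460 = 304624491530/1579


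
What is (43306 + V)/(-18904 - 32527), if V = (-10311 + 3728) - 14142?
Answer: -22581/51431 ≈ -0.43905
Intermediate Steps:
V = -20725 (V = -6583 - 14142 = -20725)
(43306 + V)/(-18904 - 32527) = (43306 - 20725)/(-18904 - 32527) = 22581/(-51431) = 22581*(-1/51431) = -22581/51431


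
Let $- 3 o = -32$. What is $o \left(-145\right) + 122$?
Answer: $- \frac{4274}{3} \approx -1424.7$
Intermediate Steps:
$o = \frac{32}{3}$ ($o = \left(- \frac{1}{3}\right) \left(-32\right) = \frac{32}{3} \approx 10.667$)
$o \left(-145\right) + 122 = \frac{32}{3} \left(-145\right) + 122 = - \frac{4640}{3} + 122 = - \frac{4274}{3}$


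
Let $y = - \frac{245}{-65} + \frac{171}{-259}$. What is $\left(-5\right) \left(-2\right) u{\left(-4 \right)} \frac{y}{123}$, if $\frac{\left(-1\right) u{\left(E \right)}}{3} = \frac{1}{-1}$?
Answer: $\frac{104680}{138047} \approx 0.75829$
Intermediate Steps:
$u{\left(E \right)} = 3$ ($u{\left(E \right)} = - \frac{3}{-1} = \left(-3\right) \left(-1\right) = 3$)
$y = \frac{10468}{3367}$ ($y = \left(-245\right) \left(- \frac{1}{65}\right) + 171 \left(- \frac{1}{259}\right) = \frac{49}{13} - \frac{171}{259} = \frac{10468}{3367} \approx 3.109$)
$\left(-5\right) \left(-2\right) u{\left(-4 \right)} \frac{y}{123} = \left(-5\right) \left(-2\right) 3 \frac{10468}{3367 \cdot 123} = 10 \cdot 3 \cdot \frac{10468}{3367} \cdot \frac{1}{123} = 30 \cdot \frac{10468}{414141} = \frac{104680}{138047}$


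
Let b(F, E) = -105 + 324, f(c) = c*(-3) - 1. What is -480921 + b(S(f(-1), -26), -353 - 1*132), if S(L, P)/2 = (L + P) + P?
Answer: -480702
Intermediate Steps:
f(c) = -1 - 3*c (f(c) = -3*c - 1 = -1 - 3*c)
S(L, P) = 2*L + 4*P (S(L, P) = 2*((L + P) + P) = 2*(L + 2*P) = 2*L + 4*P)
b(F, E) = 219
-480921 + b(S(f(-1), -26), -353 - 1*132) = -480921 + 219 = -480702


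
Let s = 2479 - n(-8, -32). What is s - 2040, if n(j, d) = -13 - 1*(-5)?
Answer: 447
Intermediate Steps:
n(j, d) = -8 (n(j, d) = -13 + 5 = -8)
s = 2487 (s = 2479 - 1*(-8) = 2479 + 8 = 2487)
s - 2040 = 2487 - 2040 = 447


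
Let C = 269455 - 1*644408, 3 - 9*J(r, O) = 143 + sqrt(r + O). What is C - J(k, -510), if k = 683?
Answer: -3374437/9 + sqrt(173)/9 ≈ -3.7494e+5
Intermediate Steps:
J(r, O) = -140/9 - sqrt(O + r)/9 (J(r, O) = 1/3 - (143 + sqrt(r + O))/9 = 1/3 - (143 + sqrt(O + r))/9 = 1/3 + (-143/9 - sqrt(O + r)/9) = -140/9 - sqrt(O + r)/9)
C = -374953 (C = 269455 - 644408 = -374953)
C - J(k, -510) = -374953 - (-140/9 - sqrt(-510 + 683)/9) = -374953 - (-140/9 - sqrt(173)/9) = -374953 + (140/9 + sqrt(173)/9) = -3374437/9 + sqrt(173)/9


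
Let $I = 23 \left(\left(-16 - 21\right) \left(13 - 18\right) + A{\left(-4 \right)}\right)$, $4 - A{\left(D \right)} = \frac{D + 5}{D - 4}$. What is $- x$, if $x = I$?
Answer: $- \frac{34799}{8} \approx -4349.9$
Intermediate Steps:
$A{\left(D \right)} = 4 - \frac{5 + D}{-4 + D}$ ($A{\left(D \right)} = 4 - \frac{D + 5}{D - 4} = 4 - \frac{5 + D}{-4 + D}$)
$I = \frac{34799}{8}$ ($I = 23 \left(\left(-16 - 21\right) \left(13 - 18\right) + \frac{3 \left(-7 - 4\right)}{-4 - 4}\right) = 23 \left(\left(-37\right) \left(-5\right) + 3 \frac{1}{-8} \left(-11\right)\right) = 23 \left(185 + 3 \left(- \frac{1}{8}\right) \left(-11\right)\right) = 23 \left(185 + \frac{33}{8}\right) = 23 \cdot \frac{1513}{8} = \frac{34799}{8} \approx 4349.9$)
$x = \frac{34799}{8} \approx 4349.9$
$- x = \left(-1\right) \frac{34799}{8} = - \frac{34799}{8}$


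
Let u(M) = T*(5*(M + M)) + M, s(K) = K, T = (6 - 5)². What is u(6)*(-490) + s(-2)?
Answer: -32342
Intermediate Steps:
T = 1 (T = 1² = 1)
u(M) = 11*M (u(M) = 1*(5*(M + M)) + M = 1*(5*(2*M)) + M = 1*(10*M) + M = 10*M + M = 11*M)
u(6)*(-490) + s(-2) = (11*6)*(-490) - 2 = 66*(-490) - 2 = -32340 - 2 = -32342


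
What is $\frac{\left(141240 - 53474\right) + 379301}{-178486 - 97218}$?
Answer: $- \frac{467067}{275704} \approx -1.6941$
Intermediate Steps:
$\frac{\left(141240 - 53474\right) + 379301}{-178486 - 97218} = \frac{87766 + 379301}{-275704} = 467067 \left(- \frac{1}{275704}\right) = - \frac{467067}{275704}$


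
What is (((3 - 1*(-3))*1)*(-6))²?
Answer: 1296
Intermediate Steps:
(((3 - 1*(-3))*1)*(-6))² = (((3 + 3)*1)*(-6))² = ((6*1)*(-6))² = (6*(-6))² = (-36)² = 1296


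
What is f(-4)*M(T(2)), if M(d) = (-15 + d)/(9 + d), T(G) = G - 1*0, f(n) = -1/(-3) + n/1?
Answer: 13/3 ≈ 4.3333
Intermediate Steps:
f(n) = ⅓ + n (f(n) = -1*(-⅓) + n*1 = ⅓ + n)
T(G) = G (T(G) = G + 0 = G)
M(d) = (-15 + d)/(9 + d)
f(-4)*M(T(2)) = (⅓ - 4)*((-15 + 2)/(9 + 2)) = -11*(-13)/(3*11) = -(-13)/3 = -11/3*(-13/11) = 13/3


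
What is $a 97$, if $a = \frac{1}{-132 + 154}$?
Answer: $\frac{97}{22} \approx 4.4091$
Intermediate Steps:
$a = \frac{1}{22} \approx 0.045455$
$a 97 = \frac{1}{22} \cdot 97 = \frac{97}{22}$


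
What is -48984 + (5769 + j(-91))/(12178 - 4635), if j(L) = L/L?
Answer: -369480542/7543 ≈ -48983.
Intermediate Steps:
j(L) = 1
-48984 + (5769 + j(-91))/(12178 - 4635) = -48984 + (5769 + 1)/(12178 - 4635) = -48984 + 5770/7543 = -369480542/7543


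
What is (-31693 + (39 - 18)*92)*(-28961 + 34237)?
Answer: -157019036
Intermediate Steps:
(-31693 + (39 - 18)*92)*(-28961 + 34237) = (-31693 + 21*92)*5276 = (-31693 + 1932)*5276 = -29761*5276 = -157019036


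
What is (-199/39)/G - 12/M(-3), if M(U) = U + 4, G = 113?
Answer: -53083/4407 ≈ -12.045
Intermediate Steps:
M(U) = 4 + U
(-199/39)/G - 12/M(-3) = -199/39/113 - 12/(4 - 3) = -199*1/39*(1/113) - 12/1 = -199/39*1/113 - 12*1 = -199/4407 - 12 = -53083/4407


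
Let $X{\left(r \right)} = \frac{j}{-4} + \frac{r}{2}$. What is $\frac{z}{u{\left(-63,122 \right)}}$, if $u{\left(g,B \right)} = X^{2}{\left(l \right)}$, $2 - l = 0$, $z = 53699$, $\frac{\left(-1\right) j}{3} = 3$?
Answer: $\frac{859184}{169} \approx 5083.9$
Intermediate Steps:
$j = -9$ ($j = \left(-3\right) 3 = -9$)
$l = 2$ ($l = 2 - 0 = 2 + 0 = 2$)
$X{\left(r \right)} = \frac{9}{4} + \frac{r}{2}$ ($X{\left(r \right)} = - \frac{9}{-4} + \frac{r}{2} = \left(-9\right) \left(- \frac{1}{4}\right) + r \frac{1}{2} = \frac{9}{4} + \frac{r}{2}$)
$u{\left(g,B \right)} = \frac{169}{16}$ ($u{\left(g,B \right)} = \left(\frac{9}{4} + \frac{1}{2} \cdot 2\right)^{2} = \left(\frac{9}{4} + 1\right)^{2} = \left(\frac{13}{4}\right)^{2} = \frac{169}{16}$)
$\frac{z}{u{\left(-63,122 \right)}} = \frac{53699}{\frac{169}{16}} = 53699 \cdot \frac{16}{169} = \frac{859184}{169}$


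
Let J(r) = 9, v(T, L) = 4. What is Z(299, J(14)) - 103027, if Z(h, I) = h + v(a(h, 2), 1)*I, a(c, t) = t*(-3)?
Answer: -102692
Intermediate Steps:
a(c, t) = -3*t
Z(h, I) = h + 4*I
Z(299, J(14)) - 103027 = (299 + 4*9) - 103027 = (299 + 36) - 103027 = 335 - 103027 = -102692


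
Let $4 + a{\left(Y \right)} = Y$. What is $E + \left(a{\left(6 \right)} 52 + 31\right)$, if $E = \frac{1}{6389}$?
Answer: $\frac{862516}{6389} \approx 135.0$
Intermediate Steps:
$a{\left(Y \right)} = -4 + Y$
$E = \frac{1}{6389} \approx 0.00015652$
$E + \left(a{\left(6 \right)} 52 + 31\right) = \frac{1}{6389} + \left(\left(-4 + 6\right) 52 + 31\right) = \frac{1}{6389} + \left(2 \cdot 52 + 31\right) = \frac{1}{6389} + \left(104 + 31\right) = \frac{1}{6389} + 135 = \frac{862516}{6389}$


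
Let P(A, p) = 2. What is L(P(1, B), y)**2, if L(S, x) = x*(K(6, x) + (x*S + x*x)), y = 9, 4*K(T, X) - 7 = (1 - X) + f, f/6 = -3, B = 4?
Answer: 11512449/16 ≈ 7.1953e+5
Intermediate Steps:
f = -18 (f = 6*(-3) = -18)
K(T, X) = -5/2 - X/4 (K(T, X) = 7/4 + ((1 - X) - 18)/4 = 7/4 + (-17 - X)/4 = 7/4 + (-17/4 - X/4) = -5/2 - X/4)
L(S, x) = x*(-5/2 + x**2 - x/4 + S*x) (L(S, x) = x*((-5/2 - x/4) + (x*S + x*x)) = x*((-5/2 - x/4) + (S*x + x**2)) = x*((-5/2 - x/4) + (x**2 + S*x)) = x*(-5/2 + x**2 - x/4 + S*x))
L(P(1, B), y)**2 = ((1/4)*9*(-10 - 1*9 + 4*9**2 + 4*2*9))**2 = ((1/4)*9*(-10 - 9 + 4*81 + 72))**2 = ((1/4)*9*(-10 - 9 + 324 + 72))**2 = ((1/4)*9*377)**2 = (3393/4)**2 = 11512449/16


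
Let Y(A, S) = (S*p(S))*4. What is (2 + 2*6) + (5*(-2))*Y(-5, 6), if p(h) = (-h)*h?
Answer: 8654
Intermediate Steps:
p(h) = -h²
Y(A, S) = -4*S³ (Y(A, S) = (S*(-S²))*4 = -S³*4 = -4*S³)
(2 + 2*6) + (5*(-2))*Y(-5, 6) = (2 + 2*6) + (5*(-2))*(-4*6³) = (2 + 12) - (-40)*216 = 14 - 10*(-864) = 14 + 8640 = 8654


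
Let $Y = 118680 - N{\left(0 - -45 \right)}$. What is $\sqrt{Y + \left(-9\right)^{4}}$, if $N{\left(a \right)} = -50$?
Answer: $\sqrt{125291} \approx 353.96$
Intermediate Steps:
$Y = 118730$ ($Y = 118680 - -50 = 118680 + 50 = 118730$)
$\sqrt{Y + \left(-9\right)^{4}} = \sqrt{118730 + \left(-9\right)^{4}} = \sqrt{118730 + 6561} = \sqrt{125291}$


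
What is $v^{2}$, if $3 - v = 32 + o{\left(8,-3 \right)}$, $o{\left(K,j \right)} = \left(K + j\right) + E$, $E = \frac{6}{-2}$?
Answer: $961$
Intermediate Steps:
$E = -3$ ($E = 6 \left(- \frac{1}{2}\right) = -3$)
$o{\left(K,j \right)} = -3 + K + j$ ($o{\left(K,j \right)} = \left(K + j\right) - 3 = -3 + K + j$)
$v = -31$ ($v = 3 - \left(32 - -2\right) = 3 - \left(32 + 2\right) = 3 - 34 = -31$)
$v^{2} = \left(-31\right)^{2} = 961$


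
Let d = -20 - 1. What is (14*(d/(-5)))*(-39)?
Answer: -11466/5 ≈ -2293.2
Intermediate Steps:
d = -21
(14*(d/(-5)))*(-39) = (14*(-21/(-5)))*(-39) = (14*(-21*(-1/5)))*(-39) = (14*(21/5))*(-39) = (294/5)*(-39) = -11466/5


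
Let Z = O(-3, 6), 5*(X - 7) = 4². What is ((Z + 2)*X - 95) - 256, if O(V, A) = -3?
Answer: -1806/5 ≈ -361.20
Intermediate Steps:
X = 51/5 (X = 7 + (⅕)*4² = 7 + (⅕)*16 = 7 + 16/5 = 51/5 ≈ 10.200)
Z = -3
((Z + 2)*X - 95) - 256 = ((-3 + 2)*(51/5) - 95) - 256 = (-1*51/5 - 95) - 256 = (-51/5 - 95) - 256 = -526/5 - 256 = -1806/5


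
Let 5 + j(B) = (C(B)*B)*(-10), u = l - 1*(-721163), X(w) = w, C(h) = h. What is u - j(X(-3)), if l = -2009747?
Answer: -1288489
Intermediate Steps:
u = -1288584 (u = -2009747 - 1*(-721163) = -2009747 + 721163 = -1288584)
j(B) = -5 - 10*B² (j(B) = -5 + (B*B)*(-10) = -5 + B²*(-10) = -5 - 10*B²)
u - j(X(-3)) = -1288584 - (-5 - 10*(-3)²) = -1288584 - (-5 - 10*9) = -1288584 - (-5 - 90) = -1288584 - 1*(-95) = -1288584 + 95 = -1288489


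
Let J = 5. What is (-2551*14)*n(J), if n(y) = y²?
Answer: -892850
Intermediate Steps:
(-2551*14)*n(J) = -2551*14*5² = -35714*25 = -892850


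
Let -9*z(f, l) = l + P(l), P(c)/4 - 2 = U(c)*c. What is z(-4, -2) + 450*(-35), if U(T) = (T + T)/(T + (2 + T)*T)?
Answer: -141740/9 ≈ -15749.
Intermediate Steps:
U(T) = 2*T/(T + T*(2 + T)) (U(T) = (2*T)/(T + T*(2 + T)) = 2*T/(T + T*(2 + T)))
P(c) = 8 + 8*c/(3 + c) (P(c) = 8 + 4*((2/(3 + c))*c) = 8 + 4*(2*c/(3 + c)) = 8 + 8*c/(3 + c))
z(f, l) = -l/9 - 8*(3 + 2*l)/(9*(3 + l)) (z(f, l) = -(l + 8*(3 + 2*l)/(3 + l))/9 = -l/9 - 8*(3 + 2*l)/(9*(3 + l)))
z(-4, -2) + 450*(-35) = (-24 - 1*(-2)**2 - 19*(-2))/(9*(3 - 2)) + 450*(-35) = (1/9)*(-24 - 1*4 + 38)/1 - 15750 = (1/9)*1*(-24 - 4 + 38) - 15750 = (1/9)*1*10 - 15750 = 10/9 - 15750 = -141740/9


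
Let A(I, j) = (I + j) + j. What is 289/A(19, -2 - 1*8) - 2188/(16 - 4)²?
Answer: -10951/36 ≈ -304.19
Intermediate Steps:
A(I, j) = I + 2*j
289/A(19, -2 - 1*8) - 2188/(16 - 4)² = 289/(19 + 2*(-2 - 1*8)) - 2188/(16 - 4)² = 289/(19 + 2*(-2 - 8)) - 2188/(12²) = 289/(19 + 2*(-10)) - 2188/144 = 289/(19 - 20) - 2188*1/144 = 289/(-1) - 547/36 = 289*(-1) - 547/36 = -289 - 547/36 = -10951/36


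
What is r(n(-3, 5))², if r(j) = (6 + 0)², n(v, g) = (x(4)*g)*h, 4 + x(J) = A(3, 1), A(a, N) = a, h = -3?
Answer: 1296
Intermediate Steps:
x(J) = -1 (x(J) = -4 + 3 = -1)
n(v, g) = 3*g (n(v, g) = -g*(-3) = 3*g)
r(j) = 36 (r(j) = 6² = 36)
r(n(-3, 5))² = 36² = 1296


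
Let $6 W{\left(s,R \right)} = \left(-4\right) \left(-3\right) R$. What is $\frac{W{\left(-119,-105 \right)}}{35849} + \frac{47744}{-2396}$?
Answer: $- \frac{428019454}{21473551} \approx -19.932$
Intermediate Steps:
$W{\left(s,R \right)} = 2 R$ ($W{\left(s,R \right)} = \frac{\left(-4\right) \left(-3\right) R}{6} = \frac{12 R}{6} = 2 R$)
$\frac{W{\left(-119,-105 \right)}}{35849} + \frac{47744}{-2396} = \frac{2 \left(-105\right)}{35849} + \frac{47744}{-2396} = \left(-210\right) \frac{1}{35849} + 47744 \left(- \frac{1}{2396}\right) = - \frac{210}{35849} - \frac{11936}{599} = - \frac{428019454}{21473551}$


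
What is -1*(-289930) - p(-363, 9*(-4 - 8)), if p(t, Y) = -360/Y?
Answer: 869780/3 ≈ 2.8993e+5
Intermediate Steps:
-1*(-289930) - p(-363, 9*(-4 - 8)) = -1*(-289930) - (-360)/(9*(-4 - 8)) = 289930 - (-360)/(9*(-12)) = 289930 - (-360)/(-108) = 289930 - (-360)*(-1)/108 = 289930 - 1*10/3 = 289930 - 10/3 = 869780/3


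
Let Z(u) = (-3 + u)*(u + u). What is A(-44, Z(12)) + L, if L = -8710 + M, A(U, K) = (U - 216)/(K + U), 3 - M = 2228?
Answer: -470270/43 ≈ -10937.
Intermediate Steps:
M = -2225 (M = 3 - 1*2228 = 3 - 2228 = -2225)
Z(u) = 2*u*(-3 + u) (Z(u) = (-3 + u)*(2*u) = 2*u*(-3 + u))
A(U, K) = (-216 + U)/(K + U)
L = -10935 (L = -8710 - 2225 = -10935)
A(-44, Z(12)) + L = (-216 - 44)/(2*12*(-3 + 12) - 44) - 10935 = -260/(2*12*9 - 44) - 10935 = -260/(216 - 44) - 10935 = -260/172 - 10935 = (1/172)*(-260) - 10935 = -65/43 - 10935 = -470270/43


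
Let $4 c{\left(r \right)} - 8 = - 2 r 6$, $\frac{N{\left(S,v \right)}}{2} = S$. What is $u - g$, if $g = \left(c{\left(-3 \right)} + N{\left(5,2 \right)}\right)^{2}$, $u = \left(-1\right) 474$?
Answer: $-915$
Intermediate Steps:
$u = -474$
$N{\left(S,v \right)} = 2 S$
$c{\left(r \right)} = 2 - 3 r$ ($c{\left(r \right)} = 2 + \frac{- 2 r 6}{4} = 2 + \frac{\left(-12\right) r}{4} = 2 - 3 r$)
$g = 441$ ($g = \left(\left(2 - -9\right) + 2 \cdot 5\right)^{2} = \left(\left(2 + 9\right) + 10\right)^{2} = \left(11 + 10\right)^{2} = 21^{2} = 441$)
$u - g = -474 - 441 = -915$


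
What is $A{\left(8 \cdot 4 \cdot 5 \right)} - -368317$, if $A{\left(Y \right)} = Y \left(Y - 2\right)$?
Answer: $393597$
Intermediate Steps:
$A{\left(Y \right)} = Y \left(-2 + Y\right)$
$A{\left(8 \cdot 4 \cdot 5 \right)} - -368317 = 8 \cdot 4 \cdot 5 \left(-2 + 8 \cdot 4 \cdot 5\right) - -368317 = 32 \cdot 5 \left(-2 + 32 \cdot 5\right) + 368317 = 160 \left(-2 + 160\right) + 368317 = 160 \cdot 158 + 368317 = 25280 + 368317 = 393597$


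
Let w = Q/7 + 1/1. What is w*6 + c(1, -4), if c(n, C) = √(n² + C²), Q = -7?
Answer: √17 ≈ 4.1231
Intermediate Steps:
w = 0 (w = -7/7 + 1/1 = -7*⅐ + 1*1 = -1 + 1 = 0)
c(n, C) = √(C² + n²)
w*6 + c(1, -4) = 0*6 + √((-4)² + 1²) = 0 + √(16 + 1) = 0 + √17 = √17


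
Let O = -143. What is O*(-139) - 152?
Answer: 19725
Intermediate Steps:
O*(-139) - 152 = -143*(-139) - 152 = 19877 - 152 = 19725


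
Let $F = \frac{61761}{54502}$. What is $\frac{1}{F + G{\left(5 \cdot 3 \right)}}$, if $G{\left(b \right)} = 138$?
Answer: $\frac{458}{63723} \approx 0.0071874$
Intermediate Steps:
$F = \frac{519}{458}$ ($F = 61761 \cdot \frac{1}{54502} = \frac{519}{458} \approx 1.1332$)
$\frac{1}{F + G{\left(5 \cdot 3 \right)}} = \frac{1}{\frac{519}{458} + 138} = \frac{1}{\frac{63723}{458}} = \frac{458}{63723}$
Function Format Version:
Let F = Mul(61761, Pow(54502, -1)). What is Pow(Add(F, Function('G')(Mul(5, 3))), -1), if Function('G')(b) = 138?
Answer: Rational(458, 63723) ≈ 0.0071874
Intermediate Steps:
F = Rational(519, 458) (F = Mul(61761, Rational(1, 54502)) = Rational(519, 458) ≈ 1.1332)
Pow(Add(F, Function('G')(Mul(5, 3))), -1) = Pow(Add(Rational(519, 458), 138), -1) = Pow(Rational(63723, 458), -1) = Rational(458, 63723)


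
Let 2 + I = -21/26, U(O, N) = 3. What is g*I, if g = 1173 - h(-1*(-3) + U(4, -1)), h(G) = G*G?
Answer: -83001/26 ≈ -3192.3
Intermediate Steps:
h(G) = G²
I = -73/26 (I = -2 - 21/26 = -73/26 ≈ -2.8077)
g = 1137 (g = 1173 - (-1*(-3) + 3)² = 1173 - (3 + 3)² = 1173 - 1*6² = 1173 - 1*36 = 1173 - 36 = 1137)
g*I = 1137*(-73/26) = -83001/26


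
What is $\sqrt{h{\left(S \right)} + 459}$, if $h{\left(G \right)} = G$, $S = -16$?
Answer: $\sqrt{443} \approx 21.048$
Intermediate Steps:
$\sqrt{h{\left(S \right)} + 459} = \sqrt{-16 + 459} = \sqrt{443}$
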